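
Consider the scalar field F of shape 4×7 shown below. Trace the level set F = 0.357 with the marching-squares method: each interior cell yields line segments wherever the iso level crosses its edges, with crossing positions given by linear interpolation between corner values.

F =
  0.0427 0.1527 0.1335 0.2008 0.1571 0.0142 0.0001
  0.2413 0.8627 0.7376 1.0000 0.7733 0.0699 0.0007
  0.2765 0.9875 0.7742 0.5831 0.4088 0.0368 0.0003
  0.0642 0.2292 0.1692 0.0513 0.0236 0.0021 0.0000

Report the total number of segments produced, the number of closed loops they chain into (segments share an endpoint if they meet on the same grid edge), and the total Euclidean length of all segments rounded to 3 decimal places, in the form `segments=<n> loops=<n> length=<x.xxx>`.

segments=12 loops=1 length=11.602

cell (0,0): code 0100 → (0.288,1.000)–(1.000,0.186)
cell (0,1): code 1100 → (0.370,2.000)–(0.288,1.000)
cell (0,2): code 1100 → (0.195,3.000)–(0.370,2.000)
cell (0,3): code 1100 → (0.324,4.000)–(0.195,3.000)
cell (0,4): code 1000 → (1.000,4.592)–(0.324,4.000)
cell (1,0): code 0110 → (1.000,0.186)–(2.000,0.113)
cell (1,4): code 1001 → (2.000,4.139)–(1.000,4.592)
cell (2,0): code 0010 → (2.000,0.113)–(2.831,1.000)
cell (2,1): code 0011 → (2.831,1.000)–(2.690,2.000)
cell (2,2): code 0011 → (2.690,2.000)–(2.425,3.000)
cell (2,3): code 0011 → (2.425,3.000)–(2.134,4.000)
cell (2,4): code 0001 → (2.134,4.000)–(2.000,4.139)
total: 12 segments, chained into 1 closed loop(s), length Σ = 11.601691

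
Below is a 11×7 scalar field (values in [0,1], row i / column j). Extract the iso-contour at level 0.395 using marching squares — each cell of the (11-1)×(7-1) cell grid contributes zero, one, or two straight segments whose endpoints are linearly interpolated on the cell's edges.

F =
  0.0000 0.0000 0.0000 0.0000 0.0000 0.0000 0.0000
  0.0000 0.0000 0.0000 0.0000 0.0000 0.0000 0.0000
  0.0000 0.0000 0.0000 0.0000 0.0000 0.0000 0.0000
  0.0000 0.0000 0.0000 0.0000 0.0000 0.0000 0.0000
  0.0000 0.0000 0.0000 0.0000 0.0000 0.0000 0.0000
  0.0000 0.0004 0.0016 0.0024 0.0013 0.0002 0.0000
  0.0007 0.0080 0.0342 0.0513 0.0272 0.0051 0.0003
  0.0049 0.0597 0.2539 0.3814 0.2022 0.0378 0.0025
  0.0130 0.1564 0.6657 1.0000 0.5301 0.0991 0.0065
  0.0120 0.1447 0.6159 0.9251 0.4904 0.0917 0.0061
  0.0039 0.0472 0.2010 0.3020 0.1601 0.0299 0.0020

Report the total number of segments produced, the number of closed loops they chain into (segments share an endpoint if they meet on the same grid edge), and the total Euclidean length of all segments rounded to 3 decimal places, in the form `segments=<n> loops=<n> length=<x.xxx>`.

cell (7,1): code 0100 → (7.343,2.000)–(8.000,1.468)
cell (7,2): code 1100 → (7.022,3.000)–(7.343,2.000)
cell (7,3): code 1100 → (7.588,4.000)–(7.022,3.000)
cell (7,4): code 1000 → (8.000,4.313)–(7.588,4.000)
cell (8,1): code 0110 → (8.000,1.468)–(9.000,1.531)
cell (8,4): code 1001 → (9.000,4.239)–(8.000,4.313)
cell (9,1): code 0010 → (9.000,1.531)–(9.532,2.000)
cell (9,2): code 0011 → (9.532,2.000)–(9.851,3.000)
cell (9,3): code 0011 → (9.851,3.000)–(9.289,4.000)
cell (9,4): code 0001 → (9.289,4.000)–(9.000,4.239)
total: 10 segments, chained into 1 closed loop(s), length Σ = 8.847958

segments=10 loops=1 length=8.848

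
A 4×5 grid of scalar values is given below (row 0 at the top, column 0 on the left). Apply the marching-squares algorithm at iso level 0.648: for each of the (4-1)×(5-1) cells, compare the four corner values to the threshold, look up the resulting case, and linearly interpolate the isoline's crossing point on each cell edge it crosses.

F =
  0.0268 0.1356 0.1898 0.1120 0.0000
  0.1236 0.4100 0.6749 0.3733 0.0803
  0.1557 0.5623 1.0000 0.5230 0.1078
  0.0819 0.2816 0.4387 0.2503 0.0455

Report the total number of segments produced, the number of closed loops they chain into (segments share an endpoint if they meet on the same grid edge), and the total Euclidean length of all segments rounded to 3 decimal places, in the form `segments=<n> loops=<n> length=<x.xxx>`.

segments=6 loops=1 length=4.623

cell (0,1): code 0100 → (0.945,2.000)–(1.000,1.898)
cell (0,2): code 1000 → (1.000,2.089)–(0.945,2.000)
cell (1,1): code 0110 → (1.000,1.898)–(2.000,1.196)
cell (1,2): code 1001 → (2.000,2.738)–(1.000,2.089)
cell (2,1): code 0010 → (2.000,1.196)–(2.627,2.000)
cell (2,2): code 0001 → (2.627,2.000)–(2.000,2.738)
total: 6 segments, chained into 1 closed loop(s), length Σ = 4.623147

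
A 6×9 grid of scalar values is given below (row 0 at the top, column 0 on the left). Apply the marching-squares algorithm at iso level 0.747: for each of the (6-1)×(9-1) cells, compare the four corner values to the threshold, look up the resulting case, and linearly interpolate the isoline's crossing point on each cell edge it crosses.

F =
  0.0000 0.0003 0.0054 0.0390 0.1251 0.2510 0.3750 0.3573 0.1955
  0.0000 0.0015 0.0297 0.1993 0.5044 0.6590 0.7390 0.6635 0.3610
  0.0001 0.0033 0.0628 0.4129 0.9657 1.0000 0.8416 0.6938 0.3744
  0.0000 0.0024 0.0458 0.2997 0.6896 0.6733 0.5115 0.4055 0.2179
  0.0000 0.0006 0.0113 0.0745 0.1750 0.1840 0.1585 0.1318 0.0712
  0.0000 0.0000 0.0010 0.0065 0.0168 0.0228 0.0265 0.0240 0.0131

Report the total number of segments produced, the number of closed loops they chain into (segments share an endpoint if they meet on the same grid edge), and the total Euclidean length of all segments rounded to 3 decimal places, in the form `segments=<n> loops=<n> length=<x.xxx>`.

cell (1,3): code 0100 → (1.526,4.000)–(2.000,3.604)
cell (1,4): code 1100 → (1.258,5.000)–(1.526,4.000)
cell (1,5): code 1100 → (1.078,6.000)–(1.258,5.000)
cell (1,6): code 1000 → (2.000,6.640)–(1.078,6.000)
cell (2,3): code 0010 → (2.000,3.604)–(2.792,4.000)
cell (2,4): code 0011 → (2.792,4.000)–(2.774,5.000)
cell (2,5): code 0011 → (2.774,5.000)–(2.287,6.000)
cell (2,6): code 0001 → (2.287,6.000)–(2.000,6.640)
total: 8 segments, chained into 1 closed loop(s), length Σ = 7.490718

segments=8 loops=1 length=7.491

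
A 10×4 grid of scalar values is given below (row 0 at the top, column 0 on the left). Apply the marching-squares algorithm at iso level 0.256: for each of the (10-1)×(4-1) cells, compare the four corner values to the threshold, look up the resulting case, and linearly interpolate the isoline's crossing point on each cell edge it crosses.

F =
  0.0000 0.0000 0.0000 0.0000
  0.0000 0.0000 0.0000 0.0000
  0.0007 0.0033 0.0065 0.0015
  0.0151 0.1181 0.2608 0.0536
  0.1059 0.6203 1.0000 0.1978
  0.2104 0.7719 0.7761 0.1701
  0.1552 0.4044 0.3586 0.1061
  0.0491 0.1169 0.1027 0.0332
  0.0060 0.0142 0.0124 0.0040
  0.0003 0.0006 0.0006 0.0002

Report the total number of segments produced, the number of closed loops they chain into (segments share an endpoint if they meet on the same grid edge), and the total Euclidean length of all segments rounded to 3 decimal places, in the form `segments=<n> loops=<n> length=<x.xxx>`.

cell (2,1): code 0100 → (2.981,2.000)–(3.000,1.966)
cell (2,2): code 1000 → (3.000,2.023)–(2.981,2.000)
cell (3,0): code 0100 → (3.275,1.000)–(4.000,0.292)
cell (3,1): code 1110 → (3.000,1.966)–(3.275,1.000)
cell (3,2): code 1001 → (4.000,2.927)–(3.000,2.023)
cell (4,0): code 0110 → (4.000,0.292)–(5.000,0.081)
cell (4,2): code 1001 → (5.000,2.858)–(4.000,2.927)
cell (5,0): code 0110 → (5.000,0.081)–(6.000,0.404)
cell (5,2): code 1001 → (6.000,2.406)–(5.000,2.858)
cell (6,0): code 0010 → (6.000,0.404)–(6.516,1.000)
cell (6,1): code 0011 → (6.516,1.000)–(6.401,2.000)
cell (6,2): code 0001 → (6.401,2.000)–(6.000,2.406)
total: 12 segments, chained into 1 closed loop(s), length Σ = 9.973282

segments=12 loops=1 length=9.973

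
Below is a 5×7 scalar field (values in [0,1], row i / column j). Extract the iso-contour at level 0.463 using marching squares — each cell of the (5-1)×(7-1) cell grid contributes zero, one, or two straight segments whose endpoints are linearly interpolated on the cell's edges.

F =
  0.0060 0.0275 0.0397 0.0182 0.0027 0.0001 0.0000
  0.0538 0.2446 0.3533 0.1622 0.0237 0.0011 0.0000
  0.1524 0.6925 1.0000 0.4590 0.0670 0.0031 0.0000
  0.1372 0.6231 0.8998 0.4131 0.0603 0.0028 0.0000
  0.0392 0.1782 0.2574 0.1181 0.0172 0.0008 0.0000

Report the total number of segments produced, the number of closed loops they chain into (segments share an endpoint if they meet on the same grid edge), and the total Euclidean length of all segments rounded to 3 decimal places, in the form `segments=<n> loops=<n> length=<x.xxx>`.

cell (1,0): code 0100 → (1.488,1.000)–(2.000,0.575)
cell (1,1): code 1100 → (1.170,2.000)–(1.488,1.000)
cell (1,2): code 1000 → (2.000,2.993)–(1.170,2.000)
cell (2,0): code 0110 → (2.000,0.575)–(3.000,0.671)
cell (2,2): code 1001 → (3.000,2.897)–(2.000,2.993)
cell (3,0): code 0010 → (3.000,0.671)–(3.360,1.000)
cell (3,1): code 0011 → (3.360,1.000)–(3.680,2.000)
cell (3,2): code 0001 → (3.680,2.000)–(3.000,2.897)
total: 8 segments, chained into 1 closed loop(s), length Σ = 7.682047

segments=8 loops=1 length=7.682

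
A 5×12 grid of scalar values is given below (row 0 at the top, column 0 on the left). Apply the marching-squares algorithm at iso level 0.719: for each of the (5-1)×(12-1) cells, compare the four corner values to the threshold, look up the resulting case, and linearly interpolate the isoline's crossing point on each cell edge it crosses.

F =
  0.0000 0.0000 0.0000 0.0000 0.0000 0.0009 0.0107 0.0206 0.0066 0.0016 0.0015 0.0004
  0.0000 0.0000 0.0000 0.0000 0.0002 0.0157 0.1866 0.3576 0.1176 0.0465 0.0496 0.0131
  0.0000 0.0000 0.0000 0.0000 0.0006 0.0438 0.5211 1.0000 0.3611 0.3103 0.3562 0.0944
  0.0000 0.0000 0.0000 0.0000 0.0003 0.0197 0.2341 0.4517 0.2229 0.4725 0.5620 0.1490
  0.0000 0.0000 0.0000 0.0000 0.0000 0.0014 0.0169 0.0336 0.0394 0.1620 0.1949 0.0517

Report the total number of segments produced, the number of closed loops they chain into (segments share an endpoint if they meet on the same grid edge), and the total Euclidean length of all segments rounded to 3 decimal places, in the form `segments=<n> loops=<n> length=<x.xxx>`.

segments=4 loops=1 length=2.807

cell (1,6): code 0100 → (1.563,7.000)–(2.000,6.413)
cell (1,7): code 1000 → (2.000,7.440)–(1.563,7.000)
cell (2,6): code 0010 → (2.000,6.413)–(2.512,7.000)
cell (2,7): code 0001 → (2.512,7.000)–(2.000,7.440)
total: 4 segments, chained into 1 closed loop(s), length Σ = 2.806577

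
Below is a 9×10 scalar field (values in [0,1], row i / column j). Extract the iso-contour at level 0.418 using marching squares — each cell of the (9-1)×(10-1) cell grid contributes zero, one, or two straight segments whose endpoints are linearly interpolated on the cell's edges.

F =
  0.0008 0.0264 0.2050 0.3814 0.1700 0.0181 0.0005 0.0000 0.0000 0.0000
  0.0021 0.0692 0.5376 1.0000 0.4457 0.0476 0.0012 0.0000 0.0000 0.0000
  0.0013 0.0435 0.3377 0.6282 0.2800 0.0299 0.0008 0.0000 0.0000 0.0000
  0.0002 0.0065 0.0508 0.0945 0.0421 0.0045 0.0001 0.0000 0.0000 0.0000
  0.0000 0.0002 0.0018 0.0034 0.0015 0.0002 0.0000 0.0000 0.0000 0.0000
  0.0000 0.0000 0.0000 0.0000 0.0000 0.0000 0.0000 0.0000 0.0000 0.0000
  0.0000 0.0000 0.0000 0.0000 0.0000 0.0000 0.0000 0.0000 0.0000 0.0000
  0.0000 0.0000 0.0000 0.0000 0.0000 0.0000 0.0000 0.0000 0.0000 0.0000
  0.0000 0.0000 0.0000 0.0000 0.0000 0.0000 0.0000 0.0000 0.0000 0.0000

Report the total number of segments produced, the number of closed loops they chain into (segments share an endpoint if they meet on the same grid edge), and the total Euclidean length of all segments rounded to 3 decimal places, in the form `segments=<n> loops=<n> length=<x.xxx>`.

cell (0,1): code 0100 → (0.640,2.000)–(1.000,1.745)
cell (0,2): code 1100 → (0.059,3.000)–(0.640,2.000)
cell (0,3): code 1100 → (0.900,4.000)–(0.059,3.000)
cell (0,4): code 1000 → (1.000,4.070)–(0.900,4.000)
cell (1,1): code 0010 → (1.000,1.745)–(1.598,2.000)
cell (1,2): code 0111 → (1.598,2.000)–(2.000,2.276)
cell (1,3): code 1011 → (2.000,3.604)–(1.167,4.000)
cell (1,4): code 0001 → (1.167,4.000)–(1.000,4.070)
cell (2,2): code 0010 → (2.000,2.276)–(2.394,3.000)
cell (2,3): code 0001 → (2.394,3.000)–(2.000,3.604)
total: 10 segments, chained into 1 closed loop(s), length Σ = 6.812250

segments=10 loops=1 length=6.812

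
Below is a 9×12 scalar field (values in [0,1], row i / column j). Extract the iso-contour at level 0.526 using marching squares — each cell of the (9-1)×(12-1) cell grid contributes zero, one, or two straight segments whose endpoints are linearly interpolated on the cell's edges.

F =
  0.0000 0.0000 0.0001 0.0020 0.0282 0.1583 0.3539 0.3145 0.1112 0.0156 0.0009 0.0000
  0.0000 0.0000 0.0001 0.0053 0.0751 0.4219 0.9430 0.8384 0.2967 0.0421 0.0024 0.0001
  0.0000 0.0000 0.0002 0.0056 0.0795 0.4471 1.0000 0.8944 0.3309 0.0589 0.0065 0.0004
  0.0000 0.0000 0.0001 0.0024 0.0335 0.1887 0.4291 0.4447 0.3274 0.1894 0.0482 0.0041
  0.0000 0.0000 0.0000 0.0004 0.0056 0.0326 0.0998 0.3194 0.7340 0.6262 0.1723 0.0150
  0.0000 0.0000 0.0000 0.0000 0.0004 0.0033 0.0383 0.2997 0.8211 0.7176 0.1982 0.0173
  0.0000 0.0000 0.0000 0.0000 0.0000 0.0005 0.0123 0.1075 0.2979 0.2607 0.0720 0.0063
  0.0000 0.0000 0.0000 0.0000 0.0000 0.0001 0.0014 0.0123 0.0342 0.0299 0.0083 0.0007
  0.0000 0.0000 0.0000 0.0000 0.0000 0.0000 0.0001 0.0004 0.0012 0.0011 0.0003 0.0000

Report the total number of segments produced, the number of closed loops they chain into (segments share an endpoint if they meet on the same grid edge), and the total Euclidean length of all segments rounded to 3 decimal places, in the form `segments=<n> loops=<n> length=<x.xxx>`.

cell (0,5): code 0100 → (0.292,6.000)–(1.000,5.200)
cell (0,6): code 1100 → (0.404,7.000)–(0.292,6.000)
cell (0,7): code 1000 → (1.000,7.577)–(0.404,7.000)
cell (1,5): code 0110 → (1.000,5.200)–(2.000,5.143)
cell (1,7): code 1001 → (2.000,7.654)–(1.000,7.577)
cell (2,5): code 0010 → (2.000,5.143)–(2.830,6.000)
cell (2,6): code 0011 → (2.830,6.000)–(2.819,7.000)
cell (2,7): code 0001 → (2.819,7.000)–(2.000,7.654)
cell (3,7): code 0100 → (3.488,8.000)–(4.000,7.498)
cell (3,8): code 1100 → (3.771,9.000)–(3.488,8.000)
cell (3,9): code 1000 → (4.000,9.221)–(3.771,9.000)
cell (4,7): code 0110 → (4.000,7.498)–(5.000,7.434)
cell (4,9): code 1001 → (5.000,9.369)–(4.000,9.221)
cell (5,7): code 0010 → (5.000,7.434)–(5.564,8.000)
cell (5,8): code 0011 → (5.564,8.000)–(5.419,9.000)
cell (5,9): code 0001 → (5.419,9.000)–(5.000,9.369)
total: 16 segments, chained into 2 closed loop(s), length Σ = 14.605184

segments=16 loops=2 length=14.605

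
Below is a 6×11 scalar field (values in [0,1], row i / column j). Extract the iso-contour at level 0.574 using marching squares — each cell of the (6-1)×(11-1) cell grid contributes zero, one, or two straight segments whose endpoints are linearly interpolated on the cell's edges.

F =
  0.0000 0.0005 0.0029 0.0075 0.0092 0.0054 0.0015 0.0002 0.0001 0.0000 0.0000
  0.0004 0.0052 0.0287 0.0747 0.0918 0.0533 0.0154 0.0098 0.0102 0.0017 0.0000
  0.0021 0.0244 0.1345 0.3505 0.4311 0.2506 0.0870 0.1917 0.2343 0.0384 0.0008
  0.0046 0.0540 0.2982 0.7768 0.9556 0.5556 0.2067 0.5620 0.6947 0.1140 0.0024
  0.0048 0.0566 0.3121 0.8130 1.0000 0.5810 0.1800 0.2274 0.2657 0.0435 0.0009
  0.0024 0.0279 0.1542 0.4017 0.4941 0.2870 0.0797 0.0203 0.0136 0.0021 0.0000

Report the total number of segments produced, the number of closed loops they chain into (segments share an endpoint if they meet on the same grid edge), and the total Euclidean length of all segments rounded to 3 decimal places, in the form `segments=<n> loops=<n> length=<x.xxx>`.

segments=14 loops=2 length=10.562

cell (2,2): code 0100 → (2.524,3.000)–(3.000,2.576)
cell (2,3): code 1100 → (2.272,4.000)–(2.524,3.000)
cell (2,4): code 1000 → (3.000,4.954)–(2.272,4.000)
cell (2,7): code 0100 → (2.738,8.000)–(3.000,7.090)
cell (2,8): code 1000 → (3.000,8.208)–(2.738,8.000)
cell (3,2): code 0110 → (3.000,2.576)–(4.000,2.523)
cell (3,4): code 1101 → (3.724,5.000)–(3.000,4.954)
cell (3,5): code 1000 → (4.000,5.017)–(3.724,5.000)
cell (3,7): code 0010 → (3.000,7.090)–(3.281,8.000)
cell (3,8): code 0001 → (3.281,8.000)–(3.000,8.208)
cell (4,2): code 0010 → (4.000,2.523)–(4.581,3.000)
cell (4,3): code 0011 → (4.581,3.000)–(4.842,4.000)
cell (4,4): code 0011 → (4.842,4.000)–(4.024,5.000)
cell (4,5): code 0001 → (4.024,5.000)–(4.000,5.017)
total: 14 segments, chained into 2 closed loop(s), length Σ = 10.561558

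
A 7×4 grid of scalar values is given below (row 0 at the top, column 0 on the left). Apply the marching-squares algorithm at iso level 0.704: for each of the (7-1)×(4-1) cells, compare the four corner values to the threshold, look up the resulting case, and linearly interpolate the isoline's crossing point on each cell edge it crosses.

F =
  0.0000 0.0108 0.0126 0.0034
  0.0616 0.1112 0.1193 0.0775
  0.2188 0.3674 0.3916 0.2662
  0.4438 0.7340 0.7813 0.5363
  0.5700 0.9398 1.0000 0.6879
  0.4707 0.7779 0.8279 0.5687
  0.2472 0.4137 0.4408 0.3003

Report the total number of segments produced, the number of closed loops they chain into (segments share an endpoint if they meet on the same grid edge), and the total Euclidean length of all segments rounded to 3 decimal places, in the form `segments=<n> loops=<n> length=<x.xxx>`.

segments=10 loops=1 length=7.906

cell (2,0): code 0100 → (2.918,1.000)–(3.000,0.897)
cell (2,1): code 1100 → (2.802,2.000)–(2.918,1.000)
cell (2,2): code 1000 → (3.000,2.316)–(2.802,2.000)
cell (3,0): code 0110 → (3.000,0.897)–(4.000,0.362)
cell (3,2): code 1001 → (4.000,2.948)–(3.000,2.316)
cell (4,0): code 0110 → (4.000,0.362)–(5.000,0.759)
cell (4,2): code 1001 → (5.000,2.478)–(4.000,2.948)
cell (5,0): code 0010 → (5.000,0.759)–(5.203,1.000)
cell (5,1): code 0011 → (5.203,1.000)–(5.320,2.000)
cell (5,2): code 0001 → (5.320,2.000)–(5.000,2.478)
total: 10 segments, chained into 1 closed loop(s), length Σ = 7.906413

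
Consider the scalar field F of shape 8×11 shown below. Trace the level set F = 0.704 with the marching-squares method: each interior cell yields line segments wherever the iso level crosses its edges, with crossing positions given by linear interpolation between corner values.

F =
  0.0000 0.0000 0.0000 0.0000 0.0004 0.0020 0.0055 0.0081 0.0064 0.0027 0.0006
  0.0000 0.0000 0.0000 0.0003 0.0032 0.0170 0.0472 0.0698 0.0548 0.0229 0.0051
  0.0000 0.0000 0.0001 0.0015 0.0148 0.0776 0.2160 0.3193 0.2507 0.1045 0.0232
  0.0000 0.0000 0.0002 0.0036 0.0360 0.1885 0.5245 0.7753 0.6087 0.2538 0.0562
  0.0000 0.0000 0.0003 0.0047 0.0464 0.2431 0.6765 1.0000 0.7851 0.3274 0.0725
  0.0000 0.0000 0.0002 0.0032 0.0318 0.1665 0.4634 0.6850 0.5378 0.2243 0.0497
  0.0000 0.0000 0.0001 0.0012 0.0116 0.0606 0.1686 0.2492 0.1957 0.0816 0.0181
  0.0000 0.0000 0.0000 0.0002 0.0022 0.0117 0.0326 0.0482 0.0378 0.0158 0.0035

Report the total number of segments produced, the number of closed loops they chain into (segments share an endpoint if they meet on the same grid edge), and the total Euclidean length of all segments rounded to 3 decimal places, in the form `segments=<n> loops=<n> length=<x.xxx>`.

cell (2,6): code 0100 → (2.844,7.000)–(3.000,6.716)
cell (2,7): code 1000 → (3.000,7.428)–(2.844,7.000)
cell (3,6): code 0110 → (3.000,6.716)–(4.000,6.085)
cell (3,7): code 1101 → (3.540,8.000)–(3.000,7.428)
cell (3,8): code 1000 → (4.000,8.177)–(3.540,8.000)
cell (4,6): code 0010 → (4.000,6.085)–(4.940,7.000)
cell (4,7): code 0011 → (4.940,7.000)–(4.328,8.000)
cell (4,8): code 0001 → (4.328,8.000)–(4.000,8.177)
total: 8 segments, chained into 1 closed loop(s), length Σ = 6.098499

segments=8 loops=1 length=6.098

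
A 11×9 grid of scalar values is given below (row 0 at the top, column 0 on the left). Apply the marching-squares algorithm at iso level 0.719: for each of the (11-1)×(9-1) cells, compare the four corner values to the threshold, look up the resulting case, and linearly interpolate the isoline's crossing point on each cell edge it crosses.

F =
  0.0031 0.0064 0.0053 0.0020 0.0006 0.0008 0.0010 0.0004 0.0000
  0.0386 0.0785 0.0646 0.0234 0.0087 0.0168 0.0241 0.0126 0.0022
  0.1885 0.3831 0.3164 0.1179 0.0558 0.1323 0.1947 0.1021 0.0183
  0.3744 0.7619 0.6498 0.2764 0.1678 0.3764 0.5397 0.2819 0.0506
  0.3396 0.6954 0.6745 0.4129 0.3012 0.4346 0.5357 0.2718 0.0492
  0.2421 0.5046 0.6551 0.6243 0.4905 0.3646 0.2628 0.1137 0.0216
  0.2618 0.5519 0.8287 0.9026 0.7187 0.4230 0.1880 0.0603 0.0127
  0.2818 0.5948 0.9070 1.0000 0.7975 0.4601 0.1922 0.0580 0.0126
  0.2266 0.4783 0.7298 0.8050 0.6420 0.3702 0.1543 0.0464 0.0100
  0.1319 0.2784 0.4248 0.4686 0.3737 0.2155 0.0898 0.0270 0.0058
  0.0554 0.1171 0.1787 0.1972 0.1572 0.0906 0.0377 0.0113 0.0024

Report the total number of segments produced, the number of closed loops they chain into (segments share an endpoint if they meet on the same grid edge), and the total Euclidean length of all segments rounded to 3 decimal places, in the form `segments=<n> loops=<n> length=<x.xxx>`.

segments=16 loops=2 length=11.005

cell (2,0): code 0100 → (2.887,1.000)–(3.000,0.889)
cell (2,1): code 1000 → (3.000,1.383)–(2.887,1.000)
cell (3,0): code 0010 → (3.000,0.889)–(3.645,1.000)
cell (3,1): code 0001 → (3.645,1.000)–(3.000,1.383)
cell (5,1): code 0100 → (5.368,2.000)–(6.000,1.604)
cell (5,2): code 1100 → (5.340,3.000)–(5.368,2.000)
cell (5,3): code 1000 → (6.000,3.998)–(5.340,3.000)
cell (6,1): code 0110 → (6.000,1.604)–(7.000,1.398)
cell (6,3): code 1101 → (6.004,4.000)–(6.000,3.998)
cell (6,4): code 1000 → (7.000,4.233)–(6.004,4.000)
cell (7,1): code 0110 → (7.000,1.398)–(8.000,1.957)
cell (7,3): code 1011 → (8.000,3.528)–(7.505,4.000)
cell (7,4): code 0001 → (7.505,4.000)–(7.000,4.233)
cell (8,1): code 0010 → (8.000,1.957)–(8.035,2.000)
cell (8,2): code 0011 → (8.035,2.000)–(8.256,3.000)
cell (8,3): code 0001 → (8.256,3.000)–(8.000,3.528)
total: 16 segments, chained into 2 closed loop(s), length Σ = 11.005038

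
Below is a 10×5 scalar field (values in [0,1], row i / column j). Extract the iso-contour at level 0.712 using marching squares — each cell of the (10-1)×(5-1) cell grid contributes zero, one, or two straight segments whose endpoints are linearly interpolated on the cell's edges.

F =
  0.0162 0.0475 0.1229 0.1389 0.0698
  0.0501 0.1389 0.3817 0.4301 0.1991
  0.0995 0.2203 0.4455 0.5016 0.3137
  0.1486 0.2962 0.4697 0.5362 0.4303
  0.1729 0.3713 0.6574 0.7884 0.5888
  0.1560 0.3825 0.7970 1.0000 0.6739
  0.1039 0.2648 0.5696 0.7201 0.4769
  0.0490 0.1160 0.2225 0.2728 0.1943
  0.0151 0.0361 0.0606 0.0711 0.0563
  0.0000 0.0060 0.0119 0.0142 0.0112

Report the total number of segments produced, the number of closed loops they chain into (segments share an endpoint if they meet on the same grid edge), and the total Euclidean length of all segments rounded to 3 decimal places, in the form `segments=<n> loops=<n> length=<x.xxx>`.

segments=10 loops=1 length=6.446

cell (3,2): code 0100 → (3.697,3.000)–(4.000,2.417)
cell (3,3): code 1000 → (4.000,3.383)–(3.697,3.000)
cell (4,1): code 0100 → (4.391,2.000)–(5.000,1.795)
cell (4,2): code 1110 → (4.000,2.417)–(4.391,2.000)
cell (4,3): code 1001 → (5.000,3.883)–(4.000,3.383)
cell (5,1): code 0010 → (5.000,1.795)–(5.374,2.000)
cell (5,2): code 0111 → (5.374,2.000)–(6.000,2.946)
cell (5,3): code 1001 → (6.000,3.033)–(5.000,3.883)
cell (6,2): code 0010 → (6.000,2.946)–(6.018,3.000)
cell (6,3): code 0001 → (6.018,3.000)–(6.000,3.033)
total: 10 segments, chained into 1 closed loop(s), length Σ = 6.445621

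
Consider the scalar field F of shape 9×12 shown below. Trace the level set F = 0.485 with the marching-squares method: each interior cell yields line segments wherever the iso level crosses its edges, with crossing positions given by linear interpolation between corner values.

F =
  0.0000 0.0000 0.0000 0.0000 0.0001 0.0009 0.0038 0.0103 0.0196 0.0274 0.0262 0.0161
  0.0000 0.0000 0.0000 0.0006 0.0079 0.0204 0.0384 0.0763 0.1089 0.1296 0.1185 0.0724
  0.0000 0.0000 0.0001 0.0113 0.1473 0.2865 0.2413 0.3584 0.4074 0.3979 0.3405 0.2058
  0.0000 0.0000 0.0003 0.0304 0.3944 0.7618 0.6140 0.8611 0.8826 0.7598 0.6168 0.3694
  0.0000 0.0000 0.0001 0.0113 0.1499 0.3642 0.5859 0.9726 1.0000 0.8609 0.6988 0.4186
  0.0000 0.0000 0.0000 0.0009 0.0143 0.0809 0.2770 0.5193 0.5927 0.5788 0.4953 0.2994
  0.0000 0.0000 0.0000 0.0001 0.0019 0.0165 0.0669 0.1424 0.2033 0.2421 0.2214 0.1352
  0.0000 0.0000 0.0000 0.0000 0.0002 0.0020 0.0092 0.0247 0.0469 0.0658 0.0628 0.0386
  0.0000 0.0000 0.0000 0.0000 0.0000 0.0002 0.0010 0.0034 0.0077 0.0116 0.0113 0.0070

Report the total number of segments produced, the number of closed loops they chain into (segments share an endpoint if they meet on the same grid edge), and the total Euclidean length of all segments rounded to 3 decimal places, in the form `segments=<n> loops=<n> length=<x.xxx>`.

cell (2,4): code 0100 → (2.418,5.000)–(3.000,4.247)
cell (2,5): code 1100 → (2.654,6.000)–(2.418,5.000)
cell (2,6): code 1100 → (2.252,7.000)–(2.654,6.000)
cell (2,7): code 1100 → (2.163,8.000)–(2.252,7.000)
cell (2,8): code 1100 → (2.241,9.000)–(2.163,8.000)
cell (2,9): code 1100 → (2.523,10.000)–(2.241,9.000)
cell (2,10): code 1000 → (3.000,10.533)–(2.523,10.000)
cell (3,4): code 0010 → (3.000,4.247)–(3.696,5.000)
cell (3,5): code 0111 → (3.696,5.000)–(4.000,5.545)
cell (3,10): code 1001 → (4.000,10.763)–(3.000,10.533)
cell (4,5): code 0010 → (4.000,5.545)–(4.327,6.000)
cell (4,6): code 0111 → (4.327,6.000)–(5.000,6.858)
cell (4,10): code 1001 → (5.000,10.053)–(4.000,10.763)
cell (5,6): code 0010 → (5.000,6.858)–(5.091,7.000)
cell (5,7): code 0011 → (5.091,7.000)–(5.277,8.000)
cell (5,8): code 0011 → (5.277,8.000)–(5.279,9.000)
cell (5,9): code 0011 → (5.279,9.000)–(5.038,10.000)
cell (5,10): code 0001 → (5.038,10.000)–(5.000,10.053)
total: 18 segments, chained into 1 closed loop(s), length Σ = 15.651019

segments=18 loops=1 length=15.651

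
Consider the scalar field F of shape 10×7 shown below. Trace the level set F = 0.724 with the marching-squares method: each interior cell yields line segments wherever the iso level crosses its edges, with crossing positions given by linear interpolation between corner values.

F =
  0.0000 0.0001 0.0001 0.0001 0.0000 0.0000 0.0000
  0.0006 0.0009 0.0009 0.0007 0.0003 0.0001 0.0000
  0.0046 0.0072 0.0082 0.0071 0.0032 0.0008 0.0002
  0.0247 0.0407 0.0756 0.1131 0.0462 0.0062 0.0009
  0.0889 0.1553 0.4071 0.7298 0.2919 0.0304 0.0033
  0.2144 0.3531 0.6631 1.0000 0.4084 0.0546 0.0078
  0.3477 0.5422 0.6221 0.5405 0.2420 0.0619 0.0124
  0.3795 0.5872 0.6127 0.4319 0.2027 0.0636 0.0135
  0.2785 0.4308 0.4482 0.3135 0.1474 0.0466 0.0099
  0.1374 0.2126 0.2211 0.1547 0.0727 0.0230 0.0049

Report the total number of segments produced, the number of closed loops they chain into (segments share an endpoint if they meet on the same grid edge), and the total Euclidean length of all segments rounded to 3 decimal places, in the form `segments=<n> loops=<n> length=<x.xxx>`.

cell (3,2): code 0100 → (3.991,3.000)–(4.000,2.982)
cell (3,3): code 1000 → (4.000,3.013)–(3.991,3.000)
cell (4,2): code 0110 → (4.000,2.982)–(5.000,2.181)
cell (4,3): code 1001 → (5.000,3.467)–(4.000,3.013)
cell (5,2): code 0010 → (5.000,2.181)–(5.601,3.000)
cell (5,3): code 0001 → (5.601,3.000)–(5.000,3.467)
total: 6 segments, chained into 1 closed loop(s), length Σ = 4.192269

segments=6 loops=1 length=4.192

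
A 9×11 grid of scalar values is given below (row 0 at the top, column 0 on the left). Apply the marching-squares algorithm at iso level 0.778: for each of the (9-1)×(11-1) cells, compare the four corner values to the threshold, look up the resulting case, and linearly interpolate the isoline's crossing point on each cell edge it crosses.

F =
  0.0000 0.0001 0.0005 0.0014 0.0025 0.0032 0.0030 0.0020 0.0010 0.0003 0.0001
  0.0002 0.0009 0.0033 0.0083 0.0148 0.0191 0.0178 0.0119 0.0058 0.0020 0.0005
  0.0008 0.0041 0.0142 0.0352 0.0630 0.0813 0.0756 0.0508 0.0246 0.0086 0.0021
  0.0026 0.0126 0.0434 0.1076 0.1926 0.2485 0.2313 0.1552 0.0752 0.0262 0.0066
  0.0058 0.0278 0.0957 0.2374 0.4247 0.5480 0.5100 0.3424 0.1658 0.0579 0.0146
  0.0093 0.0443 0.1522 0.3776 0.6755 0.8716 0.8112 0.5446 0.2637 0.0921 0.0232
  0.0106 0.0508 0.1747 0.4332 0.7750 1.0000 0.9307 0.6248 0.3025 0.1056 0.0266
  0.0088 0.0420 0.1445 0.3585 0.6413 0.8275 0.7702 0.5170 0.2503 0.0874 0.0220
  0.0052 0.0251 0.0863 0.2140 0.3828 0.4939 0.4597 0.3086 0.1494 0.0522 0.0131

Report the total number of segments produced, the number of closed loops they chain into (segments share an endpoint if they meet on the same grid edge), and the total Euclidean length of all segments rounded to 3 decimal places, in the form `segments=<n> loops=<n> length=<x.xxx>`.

cell (4,4): code 0100 → (4.711,5.000)–(5.000,4.523)
cell (4,5): code 1100 → (4.890,6.000)–(4.711,5.000)
cell (4,6): code 1000 → (5.000,6.125)–(4.890,6.000)
cell (5,4): code 0110 → (5.000,4.523)–(6.000,4.013)
cell (5,6): code 1001 → (6.000,6.499)–(5.000,6.125)
cell (6,4): code 0110 → (6.000,4.013)–(7.000,4.734)
cell (6,5): code 1011 → (7.000,5.864)–(6.951,6.000)
cell (6,6): code 0001 → (6.951,6.000)–(6.000,6.499)
cell (7,4): code 0010 → (7.000,4.734)–(7.148,5.000)
cell (7,5): code 0001 → (7.148,5.000)–(7.000,5.864)
total: 10 segments, chained into 1 closed loop(s), length Σ = 7.563078

segments=10 loops=1 length=7.563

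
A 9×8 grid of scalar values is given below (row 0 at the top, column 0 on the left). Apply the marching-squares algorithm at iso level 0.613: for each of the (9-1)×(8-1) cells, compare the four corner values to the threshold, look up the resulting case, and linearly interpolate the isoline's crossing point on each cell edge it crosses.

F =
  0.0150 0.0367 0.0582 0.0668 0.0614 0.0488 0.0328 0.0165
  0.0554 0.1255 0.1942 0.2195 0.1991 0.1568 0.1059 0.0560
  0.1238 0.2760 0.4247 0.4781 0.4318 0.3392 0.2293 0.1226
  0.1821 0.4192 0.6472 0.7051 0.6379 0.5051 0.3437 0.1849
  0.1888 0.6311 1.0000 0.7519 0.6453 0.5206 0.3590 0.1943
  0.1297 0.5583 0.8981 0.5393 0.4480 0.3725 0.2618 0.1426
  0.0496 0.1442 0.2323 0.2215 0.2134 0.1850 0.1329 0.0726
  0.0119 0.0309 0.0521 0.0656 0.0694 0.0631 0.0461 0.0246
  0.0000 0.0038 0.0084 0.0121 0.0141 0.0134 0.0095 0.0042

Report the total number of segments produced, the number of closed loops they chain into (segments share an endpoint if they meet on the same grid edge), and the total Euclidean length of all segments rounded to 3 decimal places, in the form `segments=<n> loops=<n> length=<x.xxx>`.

segments=14 loops=1 length=9.543

cell (2,1): code 0100 → (2.846,2.000)–(3.000,1.850)
cell (2,2): code 1100 → (2.594,3.000)–(2.846,2.000)
cell (2,3): code 1100 → (2.879,4.000)–(2.594,3.000)
cell (2,4): code 1000 → (3.000,4.188)–(2.879,4.000)
cell (3,0): code 0100 → (3.915,1.000)–(4.000,0.959)
cell (3,1): code 1110 → (3.000,1.850)–(3.915,1.000)
cell (3,4): code 1001 → (4.000,4.259)–(3.000,4.188)
cell (4,0): code 0010 → (4.000,0.959)–(4.249,1.000)
cell (4,1): code 0111 → (4.249,1.000)–(5.000,1.161)
cell (4,2): code 1011 → (5.000,2.795)–(4.653,3.000)
cell (4,3): code 0011 → (4.653,3.000)–(4.164,4.000)
cell (4,4): code 0001 → (4.164,4.000)–(4.000,4.259)
cell (5,1): code 0010 → (5.000,1.161)–(5.428,2.000)
cell (5,2): code 0001 → (5.428,2.000)–(5.000,2.795)
total: 14 segments, chained into 1 closed loop(s), length Σ = 9.542541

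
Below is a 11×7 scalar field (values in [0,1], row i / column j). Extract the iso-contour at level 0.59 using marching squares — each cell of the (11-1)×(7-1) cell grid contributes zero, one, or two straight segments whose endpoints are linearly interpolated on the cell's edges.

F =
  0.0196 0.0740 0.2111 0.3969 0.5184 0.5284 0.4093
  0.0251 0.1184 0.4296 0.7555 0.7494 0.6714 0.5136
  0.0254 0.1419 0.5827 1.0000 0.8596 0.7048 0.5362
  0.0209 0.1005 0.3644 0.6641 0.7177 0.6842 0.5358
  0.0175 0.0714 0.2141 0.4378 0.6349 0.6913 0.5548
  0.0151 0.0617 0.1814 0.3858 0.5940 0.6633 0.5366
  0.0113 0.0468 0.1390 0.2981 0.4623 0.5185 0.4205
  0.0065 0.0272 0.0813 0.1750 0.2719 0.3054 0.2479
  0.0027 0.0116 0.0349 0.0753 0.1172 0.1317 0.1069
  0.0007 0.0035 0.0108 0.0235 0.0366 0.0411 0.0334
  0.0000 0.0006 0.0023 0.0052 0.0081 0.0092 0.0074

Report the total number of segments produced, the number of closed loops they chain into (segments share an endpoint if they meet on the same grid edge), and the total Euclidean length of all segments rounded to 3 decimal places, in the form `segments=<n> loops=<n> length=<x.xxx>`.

segments=16 loops=1 length=14.237

cell (0,2): code 0100 → (0.538,3.000)–(1.000,2.492)
cell (0,3): code 1100 → (0.310,4.000)–(0.538,3.000)
cell (0,4): code 1100 → (0.431,5.000)–(0.310,4.000)
cell (0,5): code 1000 → (1.000,5.516)–(0.431,5.000)
cell (1,2): code 0110 → (1.000,2.492)–(2.000,2.017)
cell (1,5): code 1001 → (2.000,5.681)–(1.000,5.516)
cell (2,2): code 0110 → (2.000,2.017)–(3.000,2.753)
cell (2,5): code 1001 → (3.000,5.635)–(2.000,5.681)
cell (3,2): code 0010 → (3.000,2.753)–(3.327,3.000)
cell (3,3): code 0111 → (3.327,3.000)–(4.000,3.772)
cell (3,5): code 1001 → (4.000,5.742)–(3.000,5.635)
cell (4,3): code 0110 → (4.000,3.772)–(5.000,3.981)
cell (4,5): code 1001 → (5.000,5.579)–(4.000,5.742)
cell (5,3): code 0010 → (5.000,3.981)–(5.030,4.000)
cell (5,4): code 0011 → (5.030,4.000)–(5.506,5.000)
cell (5,5): code 0001 → (5.506,5.000)–(5.000,5.579)
total: 16 segments, chained into 1 closed loop(s), length Σ = 14.237205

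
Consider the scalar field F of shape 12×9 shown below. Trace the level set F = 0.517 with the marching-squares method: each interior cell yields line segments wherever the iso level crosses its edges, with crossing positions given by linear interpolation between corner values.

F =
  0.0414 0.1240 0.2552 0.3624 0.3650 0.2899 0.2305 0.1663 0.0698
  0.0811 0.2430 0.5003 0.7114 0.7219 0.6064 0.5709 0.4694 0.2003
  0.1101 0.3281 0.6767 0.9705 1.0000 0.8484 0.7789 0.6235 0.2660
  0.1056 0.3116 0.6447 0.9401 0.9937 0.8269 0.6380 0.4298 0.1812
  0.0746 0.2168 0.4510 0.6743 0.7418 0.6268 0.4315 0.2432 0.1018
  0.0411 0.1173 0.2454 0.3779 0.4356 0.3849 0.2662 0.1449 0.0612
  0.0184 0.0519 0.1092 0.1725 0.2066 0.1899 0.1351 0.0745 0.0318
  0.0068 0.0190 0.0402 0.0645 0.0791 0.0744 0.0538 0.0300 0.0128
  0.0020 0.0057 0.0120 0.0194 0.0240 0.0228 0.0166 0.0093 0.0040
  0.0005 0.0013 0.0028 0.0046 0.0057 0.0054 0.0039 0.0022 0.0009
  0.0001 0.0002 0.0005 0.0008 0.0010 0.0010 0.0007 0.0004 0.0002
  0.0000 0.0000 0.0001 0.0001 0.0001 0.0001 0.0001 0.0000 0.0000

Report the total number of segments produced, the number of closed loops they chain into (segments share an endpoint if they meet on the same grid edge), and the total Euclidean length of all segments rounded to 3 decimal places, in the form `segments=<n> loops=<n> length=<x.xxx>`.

cell (0,2): code 0100 → (0.443,3.000)–(1.000,2.079)
cell (0,3): code 1100 → (0.426,4.000)–(0.443,3.000)
cell (0,4): code 1100 → (0.718,5.000)–(0.426,4.000)
cell (0,5): code 1100 → (0.842,6.000)–(0.718,5.000)
cell (0,6): code 1000 → (1.000,6.531)–(0.842,6.000)
cell (1,1): code 0100 → (1.095,2.000)–(2.000,1.542)
cell (1,2): code 1110 → (1.000,2.079)–(1.095,2.000)
cell (1,6): code 1101 → (1.309,7.000)–(1.000,6.531)
cell (1,7): code 1000 → (2.000,7.298)–(1.309,7.000)
cell (2,1): code 0110 → (2.000,1.542)–(3.000,1.617)
cell (2,6): code 1011 → (3.000,6.581)–(2.550,7.000)
cell (2,7): code 0001 → (2.550,7.000)–(2.000,7.298)
cell (3,1): code 0010 → (3.000,1.617)–(3.659,2.000)
cell (3,2): code 0111 → (3.659,2.000)–(4.000,2.296)
cell (3,5): code 1011 → (4.000,5.562)–(3.586,6.000)
cell (3,6): code 0001 → (3.586,6.000)–(3.000,6.581)
cell (4,2): code 0010 → (4.000,2.296)–(4.531,3.000)
cell (4,3): code 0011 → (4.531,3.000)–(4.734,4.000)
cell (4,4): code 0011 → (4.734,4.000)–(4.454,5.000)
cell (4,5): code 0001 → (4.454,5.000)–(4.000,5.562)
total: 20 segments, chained into 1 closed loop(s), length Σ = 15.680139

segments=20 loops=1 length=15.680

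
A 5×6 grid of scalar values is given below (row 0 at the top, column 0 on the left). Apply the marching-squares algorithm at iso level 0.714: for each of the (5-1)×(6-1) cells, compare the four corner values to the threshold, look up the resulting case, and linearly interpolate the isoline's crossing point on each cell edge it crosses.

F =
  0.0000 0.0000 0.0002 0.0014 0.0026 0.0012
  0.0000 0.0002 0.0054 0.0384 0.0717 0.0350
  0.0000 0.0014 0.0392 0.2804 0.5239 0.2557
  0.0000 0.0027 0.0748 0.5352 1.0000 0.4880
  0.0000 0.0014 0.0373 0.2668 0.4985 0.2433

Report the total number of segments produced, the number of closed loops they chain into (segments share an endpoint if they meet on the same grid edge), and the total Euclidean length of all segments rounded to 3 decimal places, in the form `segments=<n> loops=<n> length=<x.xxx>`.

cell (2,3): code 0100 → (2.399,4.000)–(3.000,3.385)
cell (2,4): code 1000 → (3.000,4.559)–(2.399,4.000)
cell (3,3): code 0010 → (3.000,3.385)–(3.570,4.000)
cell (3,4): code 0001 → (3.570,4.000)–(3.000,4.559)
total: 4 segments, chained into 1 closed loop(s), length Σ = 3.317461

segments=4 loops=1 length=3.317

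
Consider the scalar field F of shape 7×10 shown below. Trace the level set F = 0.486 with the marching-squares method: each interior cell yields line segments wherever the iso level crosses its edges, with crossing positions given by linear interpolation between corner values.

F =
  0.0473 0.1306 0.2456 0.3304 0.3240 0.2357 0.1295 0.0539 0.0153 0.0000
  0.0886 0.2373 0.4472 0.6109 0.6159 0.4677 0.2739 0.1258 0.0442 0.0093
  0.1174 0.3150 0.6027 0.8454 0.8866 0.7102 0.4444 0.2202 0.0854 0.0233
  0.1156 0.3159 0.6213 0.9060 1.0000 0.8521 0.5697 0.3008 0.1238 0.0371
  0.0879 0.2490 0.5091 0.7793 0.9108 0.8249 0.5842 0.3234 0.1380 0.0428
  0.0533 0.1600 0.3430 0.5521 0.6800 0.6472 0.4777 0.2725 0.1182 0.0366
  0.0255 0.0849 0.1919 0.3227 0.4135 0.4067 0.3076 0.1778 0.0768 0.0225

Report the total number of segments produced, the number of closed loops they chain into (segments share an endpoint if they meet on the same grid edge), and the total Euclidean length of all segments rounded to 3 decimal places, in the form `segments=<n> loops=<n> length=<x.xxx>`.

segments=20 loops=1 length=15.665

cell (0,2): code 0100 → (0.555,3.000)–(1.000,2.237)
cell (0,3): code 1100 → (0.555,4.000)–(0.555,3.000)
cell (0,4): code 1000 → (1.000,4.877)–(0.555,4.000)
cell (1,1): code 0100 → (1.250,2.000)–(2.000,1.594)
cell (1,2): code 1110 → (1.000,2.237)–(1.250,2.000)
cell (1,4): code 1101 → (1.075,5.000)–(1.000,4.877)
cell (1,5): code 1000 → (2.000,5.843)–(1.075,5.000)
cell (2,1): code 0110 → (2.000,1.594)–(3.000,1.557)
cell (2,5): code 1101 → (2.332,6.000)–(2.000,5.843)
cell (2,6): code 1000 → (3.000,6.311)–(2.332,6.000)
cell (3,1): code 0110 → (3.000,1.557)–(4.000,1.911)
cell (3,6): code 1001 → (4.000,6.377)–(3.000,6.311)
cell (4,1): code 0010 → (4.000,1.911)–(4.139,2.000)
cell (4,2): code 0111 → (4.139,2.000)–(5.000,2.684)
cell (4,5): code 1011 → (5.000,5.951)–(4.922,6.000)
cell (4,6): code 0001 → (4.922,6.000)–(4.000,6.377)
cell (5,2): code 0010 → (5.000,2.684)–(5.288,3.000)
cell (5,3): code 0011 → (5.288,3.000)–(5.728,4.000)
cell (5,4): code 0011 → (5.728,4.000)–(5.670,5.000)
cell (5,5): code 0001 → (5.670,5.000)–(5.000,5.951)
total: 20 segments, chained into 1 closed loop(s), length Σ = 15.665452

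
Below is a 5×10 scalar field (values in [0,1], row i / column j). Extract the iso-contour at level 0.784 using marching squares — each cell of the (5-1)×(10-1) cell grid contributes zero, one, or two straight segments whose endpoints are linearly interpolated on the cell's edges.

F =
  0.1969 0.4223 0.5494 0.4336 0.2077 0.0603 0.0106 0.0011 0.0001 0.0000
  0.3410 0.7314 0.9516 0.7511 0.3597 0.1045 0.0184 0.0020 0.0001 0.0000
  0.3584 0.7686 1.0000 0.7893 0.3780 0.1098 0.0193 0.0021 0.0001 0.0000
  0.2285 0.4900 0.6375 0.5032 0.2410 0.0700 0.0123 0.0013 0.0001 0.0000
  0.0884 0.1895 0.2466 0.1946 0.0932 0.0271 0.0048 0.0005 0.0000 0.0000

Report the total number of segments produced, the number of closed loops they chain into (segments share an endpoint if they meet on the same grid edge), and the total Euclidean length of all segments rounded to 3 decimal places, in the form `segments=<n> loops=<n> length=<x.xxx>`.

cell (0,1): code 0100 → (0.583,2.000)–(1.000,1.239)
cell (0,2): code 1000 → (1.000,2.836)–(0.583,2.000)
cell (1,1): code 0110 → (1.000,1.239)–(2.000,1.067)
cell (1,2): code 1101 → (1.861,3.000)–(1.000,2.836)
cell (1,3): code 1000 → (2.000,3.013)–(1.861,3.000)
cell (2,1): code 0010 → (2.000,1.067)–(2.596,2.000)
cell (2,2): code 0011 → (2.596,2.000)–(2.019,3.000)
cell (2,3): code 0001 → (2.019,3.000)–(2.000,3.013)
total: 8 segments, chained into 1 closed loop(s), length Σ = 6.117259

segments=8 loops=1 length=6.117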